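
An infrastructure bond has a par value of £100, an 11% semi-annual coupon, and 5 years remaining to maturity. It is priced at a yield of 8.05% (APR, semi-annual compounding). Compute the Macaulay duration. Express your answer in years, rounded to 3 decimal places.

4.040 years

Periodic yield y = 0.04025. Discount each cash flow and weight by its period:
  t   CF        PV=CF/(1+0.04025)^t    t·PV
  1         5.50         5.2872         5.2872
  2         5.50         5.0826        10.1652
  3         5.50         4.8860        14.6579
  4         5.50         4.6969        18.7876
  5         5.50         4.5152        22.5758
  6         5.50         4.3405        26.0428
  7         5.50         4.1725        29.2077
  8         5.50         4.0111        32.0886
  9         5.50         3.8559        34.7029
  10      105.50        71.1009       711.0092
  Σ                    111.9487       904.5249
Price P = Σ PV = 111.9487.
Macaulay duration = Σ(t·PV) / P = 904.5249 / 111.9487 = 8.07982 half-year periods.
In years: 8.07982 / 2 = 4.03991 years.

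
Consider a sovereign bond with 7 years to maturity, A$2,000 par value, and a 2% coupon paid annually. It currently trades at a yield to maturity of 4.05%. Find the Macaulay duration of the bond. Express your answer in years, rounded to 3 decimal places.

6.569 years

Periodic yield y = 0.0405. Discount each cash flow and weight by its year:
  t   CF        PV=CF/(1+0.0405)^t    t·PV
  1        40.00        38.4431        38.4431
  2        40.00        36.9467        73.8934
  3        40.00        35.5086       106.5258
  4        40.00        34.1265       136.5060
  5        40.00        32.7982       163.9908
  6        40.00        31.5215       189.1293
  7     2,040.00     1,545.0252    10,815.1766
  Σ                  1,754.3698    11,523.6650
Price P = Σ PV = 1,754.3698.
Macaulay duration = Σ(t·PV) / P = 11,523.6650 / 1,754.3698 = 6.56855 years.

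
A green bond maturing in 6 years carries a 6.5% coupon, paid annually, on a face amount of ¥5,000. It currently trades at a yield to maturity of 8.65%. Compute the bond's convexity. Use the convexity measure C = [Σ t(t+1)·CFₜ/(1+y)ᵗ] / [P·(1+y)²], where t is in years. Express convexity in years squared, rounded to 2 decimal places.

With y = 0.0865:
  t   CF        PV=CF/(1+0.0865)^t    t·PV        t(t+1)·PV
  1       325.00       299.1256       299.1256         598.2513
  2       325.00       275.3112       550.6224       1,651.8673
  3       325.00       253.3927       760.1782       3,040.7129
  4       325.00       233.2193       932.8771       4,664.3855
  5       325.00       214.6519     1,073.2594       6,439.5566
  6     5,325.00     3,236.9890    19,421.9342     135,953.5394
  Σ                  4,512.6898    23,037.9970     152,348.3129
P = 4,512.6898.
Convexity = Σ t(t+1)·PV / [P·(1+y)²] = 152,348.3129 / (4,512.6898 × 1.180482) = 28.59846.

28.60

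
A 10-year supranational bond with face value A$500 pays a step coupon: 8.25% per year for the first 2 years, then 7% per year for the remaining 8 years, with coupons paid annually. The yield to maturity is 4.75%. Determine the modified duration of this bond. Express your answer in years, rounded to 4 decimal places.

Periodic yield y = 0.0475. First find Macaulay duration:
  t   CF        PV=CF/(1+0.0475)^t    t·PV
  1        41.25        39.3795        39.3795
  2        41.25        37.5938        75.1875
  3        35.00        30.4513        91.3539
  4        35.00        29.0705       116.2818
  5        35.00        27.7522       138.7612
  6        35.00        26.4938       158.9627
  7        35.00        25.2924       177.0467
  8        35.00        24.1455       193.1638
  9        35.00        23.0506       207.4552
  10      535.00       336.3671     3,363.6706
  Σ                    599.5965     4,561.2629
P = 599.5965; Macaulay duration = 4,561.2629 / 599.5965 = 7.60722 years.
Modified duration = D_Mac / (1 + y) = 7.60722 / 1.0475 = 7.26226 years.

7.2623 years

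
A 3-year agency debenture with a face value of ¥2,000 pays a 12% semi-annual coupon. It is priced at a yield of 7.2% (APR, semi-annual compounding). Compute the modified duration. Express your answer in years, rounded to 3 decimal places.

2.541 years

Periodic yield y = 0.036. First find Macaulay duration:
  t   CF        PV=CF/(1+0.036)^t    t·PV
  1       120.00       115.8301       115.8301
  2       120.00       111.8051       223.6103
  3       120.00       107.9200       323.7600
  4       120.00       104.1699       416.6796
  5       120.00       100.5501       502.7505
  6     2,120.00     1,714.6573    10,287.9437
  Σ                  2,254.9325    11,870.5741
P = 2,254.9325; Macaulay duration = 11,870.5741 / 2,254.9325 = 5.26427 half-year periods = 2.63214 years.
Modified duration = D_Mac / (1 + y) = 2.63214 / 1.036 = 2.54067 years.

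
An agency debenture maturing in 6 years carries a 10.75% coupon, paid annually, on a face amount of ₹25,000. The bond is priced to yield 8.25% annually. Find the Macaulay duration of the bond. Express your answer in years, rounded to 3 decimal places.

Periodic yield y = 0.0825. Discount each cash flow and weight by its year:
  t   CF        PV=CF/(1+0.0825)^t    t·PV
  1     2,687.50     2,482.6790     2,482.6790
  2     2,687.50     2,293.4679     4,586.9358
  3     2,687.50     2,118.6770     6,356.0311
  4     2,687.50     1,957.2074     7,828.8297
  5     2,687.50     1,808.0438     9,040.2190
  6    27,687.50    17,207.4420   103,244.6518
  Σ                 27,867.5171   133,539.3463
Price P = Σ PV = 27,867.5171.
Macaulay duration = Σ(t·PV) / P = 133,539.3463 / 27,867.5171 = 4.79194 years.

4.792 years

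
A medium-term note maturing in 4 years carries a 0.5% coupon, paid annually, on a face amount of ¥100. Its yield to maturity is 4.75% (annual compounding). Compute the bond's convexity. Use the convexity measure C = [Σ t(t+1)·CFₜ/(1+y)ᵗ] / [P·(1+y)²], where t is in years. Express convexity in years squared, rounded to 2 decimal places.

With y = 0.0475:
  t   CF        PV=CF/(1+0.0475)^t    t·PV        t(t+1)·PV
  1         0.50         0.4773         0.4773           0.9547
  2         0.50         0.4557         0.9114           2.7341
  3         0.50         0.4350         1.3051           5.2202
  4       100.50        83.4738       333.8950       1,669.4750
  Σ                     84.8418       336.5888       1,678.3840
P = 84.8418.
Convexity = Σ t(t+1)·PV / [P·(1+y)²] = 1,678.3840 / (84.8418 × 1.097256) = 18.02908.

18.03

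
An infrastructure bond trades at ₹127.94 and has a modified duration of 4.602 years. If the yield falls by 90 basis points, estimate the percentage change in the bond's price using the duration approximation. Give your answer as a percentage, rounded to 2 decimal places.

+4.14%

Duration approximation: ΔP/P ≈ -D_mod · Δy = -4.602 × (-0.009) = +0.041418.
As a percentage: +4.1418%.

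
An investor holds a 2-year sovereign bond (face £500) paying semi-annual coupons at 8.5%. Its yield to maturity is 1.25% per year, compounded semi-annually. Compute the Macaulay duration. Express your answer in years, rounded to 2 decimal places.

Periodic yield y = 0.00625. Discount each cash flow and weight by its period:
  t   CF        PV=CF/(1+0.00625)^t    t·PV
  1        21.25        21.1180        21.1180
  2        21.25        20.9868        41.9737
  3        21.25        20.8565        62.5695
  4       521.25       508.4198     2,033.6794
  Σ                    571.3812     2,159.3406
Price P = Σ PV = 571.3812.
Macaulay duration = Σ(t·PV) / P = 2,159.3406 / 571.3812 = 3.77916 half-year periods.
In years: 3.77916 / 2 = 1.88958 years.

1.89 years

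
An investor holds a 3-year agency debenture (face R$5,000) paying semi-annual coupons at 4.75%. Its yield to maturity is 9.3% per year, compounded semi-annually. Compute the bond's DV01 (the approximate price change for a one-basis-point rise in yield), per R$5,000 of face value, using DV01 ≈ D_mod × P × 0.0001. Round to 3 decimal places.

R$1.189

Periodic yield y = 0.0465.
  t   CF        PV=CF/(1+0.0465)^t    t·PV
  1       118.75       113.4735       113.4735
  2       118.75       108.4314       216.8628
  3       118.75       103.6134       310.8402
  4       118.75        99.0095       396.0378
  5       118.75        94.6101       473.0504
  6     5,118.75     3,896.9831    23,381.8986
  Σ                  4,416.1210    24,892.1634
P = 4,416.1210; D_Mac = 5.63666 half-year periods = 2.81833 yrs; D_mod = 2.69310 yrs.
DV01 ≈ 2.69310 × 4,416.1210 × 0.0001 = 1.189305.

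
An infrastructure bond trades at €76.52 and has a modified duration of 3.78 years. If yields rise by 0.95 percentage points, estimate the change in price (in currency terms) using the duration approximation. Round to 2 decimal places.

-€2.75

Duration approximation: ΔP/P ≈ -D_mod · Δy = -3.78 × (+0.0095) = -0.035910.
ΔP ≈ 76.52 × (-0.035910) = -2.7478332.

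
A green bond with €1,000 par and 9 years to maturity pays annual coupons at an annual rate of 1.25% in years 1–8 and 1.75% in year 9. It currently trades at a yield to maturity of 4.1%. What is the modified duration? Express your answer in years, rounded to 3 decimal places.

8.167 years

Periodic yield y = 0.041. First find Macaulay duration:
  t   CF        PV=CF/(1+0.041)^t    t·PV
  1        12.50        12.0077        12.0077
  2        12.50        11.5348        23.0695
  3        12.50        11.0805        33.2414
  4        12.50        10.6441        42.5762
  5        12.50        10.2248        51.1242
  6        12.50         9.8221        58.9328
  7        12.50         9.4353        66.0470
  8        12.50         9.0637        72.5094
  9     1,017.50       708.7252     6,378.5265
  Σ                    792.5380     6,738.0346
P = 792.5380; Macaulay duration = 6,738.0346 / 792.5380 = 8.50184 years.
Modified duration = D_Mac / (1 + y) = 8.50184 / 1.041 = 8.16700 years.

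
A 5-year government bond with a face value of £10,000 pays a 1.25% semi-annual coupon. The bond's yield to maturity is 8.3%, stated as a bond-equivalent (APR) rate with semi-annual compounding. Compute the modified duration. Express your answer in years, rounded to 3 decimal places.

4.638 years

Periodic yield y = 0.0415. First find Macaulay duration:
  t   CF        PV=CF/(1+0.0415)^t    t·PV
  1        62.50        60.0096        60.0096
  2        62.50        57.6184       115.2369
  3        62.50        55.3226       165.9677
  4        62.50        53.1181       212.4726
  5        62.50        51.0016       255.0079
  6        62.50        48.9694       293.8161
  7        62.50        47.0181       329.1267
  8        62.50        45.1446       361.1568
  9        62.50        43.3458       390.1118
  10   10,062.50     6,700.5916    67,005.9163
  Σ                  7,162.1398    69,188.8224
P = 7,162.1398; Macaulay duration = 69,188.8224 / 7,162.1398 = 9.66036 half-year periods = 4.83018 years.
Modified duration = D_Mac / (1 + y) = 4.83018 / 1.0415 = 4.63771 years.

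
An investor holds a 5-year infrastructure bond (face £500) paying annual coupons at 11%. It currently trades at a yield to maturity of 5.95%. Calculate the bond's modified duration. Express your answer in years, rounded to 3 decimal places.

Periodic yield y = 0.0595. First find Macaulay duration:
  t   CF        PV=CF/(1+0.0595)^t    t·PV
  1        55.00        51.9113        51.9113
  2        55.00        48.9960        97.9920
  3        55.00        46.2445       138.7334
  4        55.00        43.6474       174.5898
  5       555.00       415.7078     2,078.5390
  Σ                    606.5070     2,541.7655
P = 606.5070; Macaulay duration = 2,541.7655 / 606.5070 = 4.19083 years.
Modified duration = D_Mac / (1 + y) = 4.19083 / 1.0595 = 3.95548 years.

3.955 years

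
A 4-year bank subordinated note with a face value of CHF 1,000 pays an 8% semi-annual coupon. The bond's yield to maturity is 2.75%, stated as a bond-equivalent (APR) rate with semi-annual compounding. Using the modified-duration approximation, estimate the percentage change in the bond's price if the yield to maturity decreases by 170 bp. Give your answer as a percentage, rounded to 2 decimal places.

+5.95%

Periodic yield y = 0.01375. Modified duration first:
  t   CF        PV=CF/(1+0.01375)^t    t·PV
  1        40.00        39.4575        39.4575
  2        40.00        38.9223        77.8446
  3        40.00        38.3944       115.1831
  4        40.00        37.8736       151.4944
  5        40.00        37.3599       186.7995
  6        40.00        36.8532       221.1190
  7        40.00        36.3533       254.4731
  8     1,040.00       932.3659     7,458.9275
  Σ                  1,197.5800     8,505.2986
P = 1,197.5800; D_Mac = 7.10207 half-year periods = 3.55104 yrs; D_mod = 3.55104/(1+0.01375) = 3.50287 yrs.
ΔP/P ≈ -D_mod · Δy = -3.50287 × (-0.017) = +0.059549 = +5.9549%.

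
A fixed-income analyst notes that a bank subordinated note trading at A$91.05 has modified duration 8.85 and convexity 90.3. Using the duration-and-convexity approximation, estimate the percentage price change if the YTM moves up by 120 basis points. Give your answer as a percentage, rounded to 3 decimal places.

Duration effect: -D_mod·Δy = -8.85 × (+0.012) = -0.106200
Convexity effect: ½·C·(Δy)² = 0.5 × 90.3 × (0.012)² = +0.0065016
ΔP/P ≈ -0.106200 + 0.0065016 = -0.0996984
= -9.96984%.

-9.970%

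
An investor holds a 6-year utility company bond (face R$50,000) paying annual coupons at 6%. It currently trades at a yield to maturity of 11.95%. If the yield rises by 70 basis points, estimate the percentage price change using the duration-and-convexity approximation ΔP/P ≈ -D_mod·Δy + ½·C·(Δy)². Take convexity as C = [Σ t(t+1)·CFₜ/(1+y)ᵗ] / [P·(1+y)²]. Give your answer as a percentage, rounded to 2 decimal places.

With y = 0.1195:
  t   CF        PV=CF/(1+0.1195)^t    t·PV        t(t+1)·PV
  1     3,000.00     2,679.7678     2,679.7678       5,359.5355
  2     3,000.00     2,393.7184     4,787.4368      14,362.3104
  3     3,000.00     2,138.2031     6,414.6094      25,658.4376
  4     3,000.00     1,909.9626     7,639.8504      38,199.2520
  5     3,000.00     1,706.0854     8,530.4270      51,182.5618
  6    53,000.00    26,923.4855   161,540.9128   1,130,786.3894
  Σ                 37,751.2227   191,593.0041   1,265,548.4867
P = 37,751.2227; D_Mac = 5.07515 yrs; D_mod = 4.53341 yrs; C = 26.74851.
Duration effect: -4.53341 × (+0.007) = -0.031734
Convexity effect: 0.5 × 26.74851 × (0.007)² = +0.0006553
ΔP/P ≈ -0.031734 + 0.0006553 = -0.031078 = -3.1078%.

-3.11%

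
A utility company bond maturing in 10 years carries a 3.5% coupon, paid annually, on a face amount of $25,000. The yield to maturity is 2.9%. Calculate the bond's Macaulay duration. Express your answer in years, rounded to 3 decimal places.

Periodic yield y = 0.029. Discount each cash flow and weight by its year:
  t   CF        PV=CF/(1+0.029)^t    t·PV
  1       875.00       850.3401       850.3401
  2       875.00       826.3753     1,652.7505
  3       875.00       803.0858     2,409.2573
  4       875.00       780.4526     3,121.8106
  5       875.00       758.4574     3,792.2869
  6       875.00       737.0820     4,422.4920
  7       875.00       716.3090     5,014.1633
  8       875.00       696.1215     5,568.9721
  9       875.00       676.5029     6,088.5263
  10   25,875.00    19,441.3586   194,413.5859
  Σ                 26,286.0852   227,334.1850
Price P = Σ PV = 26,286.0852.
Macaulay duration = Σ(t·PV) / P = 227,334.1850 / 26,286.0852 = 8.64846 years.

8.648 years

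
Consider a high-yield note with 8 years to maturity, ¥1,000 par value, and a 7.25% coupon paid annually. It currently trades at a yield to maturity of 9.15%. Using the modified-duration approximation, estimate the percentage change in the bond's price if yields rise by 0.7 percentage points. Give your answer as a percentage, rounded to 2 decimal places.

Periodic yield y = 0.0915. Modified duration first:
  t   CF        PV=CF/(1+0.0915)^t    t·PV
  1        72.50        66.4224        66.4224
  2        72.50        60.8542       121.7084
  3        72.50        55.7528       167.2584
  4        72.50        51.0791       204.3163
  5        72.50        46.7971       233.9857
  6        72.50        42.8742       257.2449
  7        72.50        39.2800       274.9602
  8     1,072.50       532.3624     4,258.8993
  Σ                    895.4222     5,584.7956
P = 895.4222; D_Mac = 6.23705 yrs; D_mod = 6.23705/(1+0.0915) = 5.71420 yrs.
ΔP/P ≈ -D_mod · Δy = -5.71420 × (+0.007) = -0.039999 = -3.9999%.

-4.00%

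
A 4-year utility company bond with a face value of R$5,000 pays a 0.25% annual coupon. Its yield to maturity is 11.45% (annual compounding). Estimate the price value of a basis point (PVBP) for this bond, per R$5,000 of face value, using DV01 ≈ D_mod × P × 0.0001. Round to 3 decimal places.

R$1.171

Periodic yield y = 0.1145.
  t   CF        PV=CF/(1+0.1145)^t    t·PV
  1        12.50        11.2158        11.2158
  2        12.50        10.0635        20.1270
  3        12.50         9.0296        27.0889
  4     5,012.50     3,248.8832    12,995.5327
  Σ                  3,279.1921    13,053.9644
P = 3,279.1921; D_Mac = 3.98085 yrs; D_mod = 3.57187 yrs.
DV01 ≈ 3.57187 × 3,279.1921 × 0.0001 = 1.171284.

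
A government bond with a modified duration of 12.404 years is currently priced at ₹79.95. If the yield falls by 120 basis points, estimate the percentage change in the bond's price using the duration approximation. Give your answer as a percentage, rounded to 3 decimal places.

+14.885%

Duration approximation: ΔP/P ≈ -D_mod · Δy = -12.404 × (-0.012) = +0.148848.
As a percentage: +14.8848%.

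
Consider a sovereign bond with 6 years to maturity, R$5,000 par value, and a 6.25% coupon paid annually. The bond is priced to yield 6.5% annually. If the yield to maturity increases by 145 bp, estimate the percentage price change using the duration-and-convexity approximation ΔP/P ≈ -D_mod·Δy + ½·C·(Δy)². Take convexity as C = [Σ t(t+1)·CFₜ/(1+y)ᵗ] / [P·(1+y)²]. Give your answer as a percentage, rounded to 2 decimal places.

-6.73%

With y = 0.065:
  t   CF        PV=CF/(1+0.065)^t    t·PV        t(t+1)·PV
  1       312.50       293.4272       293.4272         586.8545
  2       312.50       275.5185       551.0371       1,653.1112
  3       312.50       258.7028       776.1085       3,104.4341
  4       312.50       242.9135       971.6539       4,858.2693
  5       312.50       228.0878     1,140.4388       6,842.6328
  6     5,312.50     3,640.8375    21,845.0250     152,915.1753
  Σ                  4,939.4873    25,577.6905     169,960.4771
P = 4,939.4873; D_Mac = 5.17821 yrs; D_mod = 4.86217 yrs; C = 30.33660.
Duration effect: -4.86217 × (+0.0145) = -0.070501
Convexity effect: 0.5 × 30.33660 × (0.0145)² = +0.0031891
ΔP/P ≈ -0.070501 + 0.0031891 = -0.067312 = -6.7312%.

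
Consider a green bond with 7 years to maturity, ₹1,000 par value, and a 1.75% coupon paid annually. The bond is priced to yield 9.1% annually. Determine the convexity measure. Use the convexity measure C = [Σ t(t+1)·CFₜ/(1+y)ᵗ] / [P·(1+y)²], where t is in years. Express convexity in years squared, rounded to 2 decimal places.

42.95

With y = 0.091:
  t   CF        PV=CF/(1+0.091)^t    t·PV        t(t+1)·PV
  1        17.50        16.0403        16.0403          32.0807
  2        17.50        14.7024        29.4048          88.2145
  3        17.50        13.4761        40.4283         161.7130
  4        17.50        12.3521        49.4082         247.0410
  5        17.50        11.3218        56.6088         339.6531
  6        17.50        10.3774        62.2645         435.8518
  7     1,017.50       553.0459     3,871.3212      30,970.5695
  Σ                    631.3160     4,125.4762      32,275.1235
P = 631.3160.
Convexity = Σ t(t+1)·PV / [P·(1+y)²] = 32,275.1235 / (631.3160 × 1.190281) = 42.95084.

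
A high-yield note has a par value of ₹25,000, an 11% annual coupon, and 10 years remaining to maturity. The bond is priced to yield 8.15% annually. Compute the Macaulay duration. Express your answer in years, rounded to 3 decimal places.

6.833 years

Periodic yield y = 0.0815. Discount each cash flow and weight by its year:
  t   CF        PV=CF/(1+0.0815)^t    t·PV
  1     2,750.00     2,542.7647     2,542.7647
  2     2,750.00     2,351.1463     4,702.2925
  3     2,750.00     2,173.9679     6,521.9036
  4     2,750.00     2,010.1414     8,040.5654
  5     2,750.00     1,858.6605     9,293.3026
  6     2,750.00     1,718.5950    10,311.5702
  7     2,750.00     1,589.0846    11,123.5924
  8     2,750.00     1,469.3339    11,754.6713
  9     2,750.00     1,358.6074    12,227.4667
  10   27,750.00    12,676.4530   126,764.5298
  Σ                 29,748.7547   203,282.6593
Price P = Σ PV = 29,748.7547.
Macaulay duration = Σ(t·PV) / P = 203,282.6593 / 29,748.7547 = 6.83332 years.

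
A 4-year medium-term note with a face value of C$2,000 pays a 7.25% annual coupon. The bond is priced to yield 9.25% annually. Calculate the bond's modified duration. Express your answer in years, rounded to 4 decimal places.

Periodic yield y = 0.0925. First find Macaulay duration:
  t   CF        PV=CF/(1+0.0925)^t    t·PV
  1       145.00       132.7231       132.7231
  2       145.00       121.4857       242.9714
  3       145.00       111.1997       333.5991
  4     2,145.00     1,505.7106     6,022.8425
  Σ                  1,871.1191     6,732.1361
P = 1,871.1191; Macaulay duration = 6,732.1361 / 1,871.1191 = 3.59792 years.
Modified duration = D_Mac / (1 + y) = 3.59792 / 1.0925 = 3.29329 years.

3.2933 years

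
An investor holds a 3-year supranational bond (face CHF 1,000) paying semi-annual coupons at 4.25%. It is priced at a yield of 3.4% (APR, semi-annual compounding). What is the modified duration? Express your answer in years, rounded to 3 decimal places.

2.803 years

Periodic yield y = 0.017. First find Macaulay duration:
  t   CF        PV=CF/(1+0.017)^t    t·PV
  1        21.25        20.8948        20.8948
  2        21.25        20.5455        41.0910
  3        21.25        20.2021        60.6062
  4        21.25        19.8644        79.4575
  5        21.25        19.5323        97.6617
  6     1,021.25       923.0099     5,538.0593
  Σ                  1,024.0490     5,837.7706
P = 1,024.0490; Macaulay duration = 5,837.7706 / 1,024.0490 = 5.70068 half-year periods = 2.85034 years.
Modified duration = D_Mac / (1 + y) = 2.85034 / 1.017 = 2.80269 years.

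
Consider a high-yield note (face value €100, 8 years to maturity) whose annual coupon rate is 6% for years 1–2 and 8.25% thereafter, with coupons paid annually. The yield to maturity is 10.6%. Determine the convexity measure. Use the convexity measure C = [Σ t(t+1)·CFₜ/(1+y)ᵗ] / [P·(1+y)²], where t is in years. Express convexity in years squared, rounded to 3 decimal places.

41.645

With y = 0.106:
  t   CF        PV=CF/(1+0.106)^t    t·PV        t(t+1)·PV
  1         6.00         5.4250         5.4250          10.8499
  2         6.00         4.9050         9.8100          29.4301
  3         8.25         6.0980        18.2940          73.1762
  4         8.25         5.5136        22.0543         110.2715
  5         8.25         4.9852        24.9258         149.5545
  6         8.25         4.5074        27.0442         189.3095
  7         8.25         4.0754        28.5277         228.2213
  8       108.25        48.3489       386.7915       3,481.1231
  Σ                     83.8584       522.8724       4,271.9362
P = 83.8584.
Convexity = Σ t(t+1)·PV / [P·(1+y)²] = 4,271.9362 / (83.8584 × 1.223236) = 41.64548.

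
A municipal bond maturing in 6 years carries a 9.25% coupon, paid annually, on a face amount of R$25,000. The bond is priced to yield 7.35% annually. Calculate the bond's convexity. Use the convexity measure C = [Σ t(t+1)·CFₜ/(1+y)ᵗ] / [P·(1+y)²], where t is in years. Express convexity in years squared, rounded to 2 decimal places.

With y = 0.0735:
  t   CF        PV=CF/(1+0.0735)^t    t·PV        t(t+1)·PV
  1     2,312.50     2,154.1686     2,154.1686       4,308.3372
  2     2,312.50     2,006.6778     4,013.3556      12,040.0667
  3     2,312.50     1,869.2853     5,607.8560      22,431.4238
  4     2,312.50     1,741.2998     6,965.1991      34,825.9957
  5     2,312.50     1,622.0771     8,110.3856      48,662.3135
  6    27,312.50    17,846.3400   107,078.0397     749,546.2782
  Σ                 27,239.8486   133,929.0046     871,814.4152
P = 27,239.8486.
Convexity = Σ t(t+1)·PV / [P·(1+y)²] = 871,814.4152 / (27,239.8486 × 1.152402) = 27.77252.

27.77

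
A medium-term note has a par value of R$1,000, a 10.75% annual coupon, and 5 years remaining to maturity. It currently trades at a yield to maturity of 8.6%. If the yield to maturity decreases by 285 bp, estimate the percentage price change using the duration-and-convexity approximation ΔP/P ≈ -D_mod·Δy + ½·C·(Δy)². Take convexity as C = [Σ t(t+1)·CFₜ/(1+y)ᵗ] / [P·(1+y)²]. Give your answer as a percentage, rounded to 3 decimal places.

With y = 0.086:
  t   CF        PV=CF/(1+0.086)^t    t·PV        t(t+1)·PV
  1       107.50        98.9871        98.9871         197.9742
  2       107.50        91.1484       182.2967         546.8901
  3       107.50        83.9303       251.7910       1,007.1641
  4       107.50        77.2839       309.1357       1,545.6785
  5     1,107.50       733.1530     3,665.7649      21,994.5896
  Σ                  1,084.5027     4,507.9755      25,292.2965
P = 1,084.5027; D_Mac = 4.15672 yrs; D_mod = 3.82755 yrs; C = 19.77416.
Duration effect: -3.82755 × (-0.0285) = +0.109085
Convexity effect: 0.5 × 19.77416 × (-0.0285)² = +0.0080308
ΔP/P ≈ +0.109085 + 0.0080308 = +0.117116 = +11.7116%.

+11.712%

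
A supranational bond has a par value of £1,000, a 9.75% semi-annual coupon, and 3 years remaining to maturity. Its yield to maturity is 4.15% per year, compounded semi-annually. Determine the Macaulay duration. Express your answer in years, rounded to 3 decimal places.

2.699 years

Periodic yield y = 0.02075. Discount each cash flow and weight by its period:
  t   CF        PV=CF/(1+0.02075)^t    t·PV
  1        48.75        47.7590        47.7590
  2        48.75        46.7881        93.5763
  3        48.75        45.8370       137.5111
  4        48.75        44.9052       179.6210
  5        48.75        43.9924       219.9620
  6     1,048.75       927.1620     5,562.9722
  Σ                  1,156.4439     6,241.4016
Price P = Σ PV = 1,156.4439.
Macaulay duration = Σ(t·PV) / P = 6,241.4016 / 1,156.4439 = 5.39706 half-year periods.
In years: 5.39706 / 2 = 2.69853 years.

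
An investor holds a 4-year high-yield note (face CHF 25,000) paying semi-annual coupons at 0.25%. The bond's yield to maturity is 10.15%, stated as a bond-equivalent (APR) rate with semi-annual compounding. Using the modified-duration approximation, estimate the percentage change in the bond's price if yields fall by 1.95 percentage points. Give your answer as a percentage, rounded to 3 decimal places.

+7.382%

Periodic yield y = 0.05075. Modified duration first:
  t   CF        PV=CF/(1+0.05075)^t    t·PV
  1        31.25        29.7407        29.7407
  2        31.25        28.3042        56.6084
  3        31.25        26.9372        80.8115
  4        31.25        25.6361       102.5445
  5        31.25        24.3979       121.9897
  6        31.25        23.2195       139.3172
  7        31.25        22.0981       154.6864
  8    25,031.25    16,845.6335   134,765.0682
  Σ                 17,025.9672   135,450.7666
P = 17,025.9672; D_Mac = 7.95554 half-year periods = 3.97777 yrs; D_mod = 3.97777/(1+0.05075) = 3.78565 yrs.
ΔP/P ≈ -D_mod · Δy = -3.78565 × (-0.0195) = +0.073820 = +7.3820%.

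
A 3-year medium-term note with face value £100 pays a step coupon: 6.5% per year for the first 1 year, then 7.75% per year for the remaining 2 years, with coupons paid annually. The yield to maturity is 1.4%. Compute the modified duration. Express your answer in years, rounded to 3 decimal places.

Periodic yield y = 0.014. First find Macaulay duration:
  t   CF        PV=CF/(1+0.014)^t    t·PV
  1         6.50         6.4103         6.4103
  2         7.75         7.5375        15.0749
  3       107.75       103.3483       310.0450
  Σ                    117.2960       331.5302
P = 117.2960; Macaulay duration = 331.5302 / 117.2960 = 2.82644 years.
Modified duration = D_Mac / (1 + y) = 2.82644 / 1.014 = 2.78742 years.

2.787 years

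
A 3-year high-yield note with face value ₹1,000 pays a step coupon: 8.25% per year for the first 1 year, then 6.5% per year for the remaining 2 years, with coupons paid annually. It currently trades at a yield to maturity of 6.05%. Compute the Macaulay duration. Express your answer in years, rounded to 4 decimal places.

Periodic yield y = 0.0605. Discount each cash flow and weight by its year:
  t   CF        PV=CF/(1+0.0605)^t    t·PV
  1        82.50        77.7935        77.7935
  2        65.00        57.7952       115.5905
  3     1,065.00       892.9304     2,678.7911
  Σ                  1,028.5191     2,872.1750
Price P = Σ PV = 1,028.5191.
Macaulay duration = Σ(t·PV) / P = 2,872.1750 / 1,028.5191 = 2.79253 years.

2.7925 years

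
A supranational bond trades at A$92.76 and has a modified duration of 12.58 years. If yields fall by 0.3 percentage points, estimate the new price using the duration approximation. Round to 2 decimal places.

Duration approximation: ΔP/P ≈ -D_mod · Δy = -12.58 × (-0.003) = +0.037740.
New price ≈ 92.76 × (1 + 0.037740) = 96.2607624.

A$96.26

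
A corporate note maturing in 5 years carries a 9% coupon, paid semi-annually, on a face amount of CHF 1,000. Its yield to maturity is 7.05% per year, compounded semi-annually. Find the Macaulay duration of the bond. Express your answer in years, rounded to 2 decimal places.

Periodic yield y = 0.03525. Discount each cash flow and weight by its period:
  t   CF        PV=CF/(1+0.03525)^t    t·PV
  1        45.00        43.4678        43.4678
  2        45.00        41.9877        83.9754
  3        45.00        40.5580       121.6741
  4        45.00        39.1770       156.7081
  5        45.00        37.8431       189.2153
  6        45.00        36.5545       219.3271
  7        45.00        35.3098       247.1689
  8        45.00        34.1076       272.8604
  9        45.00        32.9462       296.5158
  10    1,045.00       739.0331     7,390.3311
  Σ                  1,080.9848     9,021.2442
Price P = Σ PV = 1,080.9848.
Macaulay duration = Σ(t·PV) / P = 9,021.2442 / 1,080.9848 = 8.34539 half-year periods.
In years: 8.34539 / 2 = 4.17270 years.

4.17 years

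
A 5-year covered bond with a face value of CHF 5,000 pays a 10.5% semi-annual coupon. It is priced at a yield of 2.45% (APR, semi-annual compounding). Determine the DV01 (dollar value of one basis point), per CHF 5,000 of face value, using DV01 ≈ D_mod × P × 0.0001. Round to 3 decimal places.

Periodic yield y = 0.01225.
  t   CF        PV=CF/(1+0.01225)^t    t·PV
  1       262.50       259.3233       259.3233
  2       262.50       256.1850       512.3700
  3       262.50       253.0847       759.2542
  4       262.50       250.0220     1,000.0879
  5       262.50       246.9963     1,234.9813
  6       262.50       244.0072     1,464.0430
  7       262.50       241.0543     1,687.3798
  8       262.50       238.1371     1,905.0966
  9       262.50       235.2552     2,117.2968
  10    5,262.50     4,659.2311    46,592.3112
  Σ                  6,883.2961    57,532.1443
P = 6,883.2961; D_Mac = 8.35823 half-year periods = 4.17911 yrs; D_mod = 4.12854 yrs.
DV01 ≈ 4.12854 × 6,883.2961 × 0.0001 = 2.841795.

CHF 2.842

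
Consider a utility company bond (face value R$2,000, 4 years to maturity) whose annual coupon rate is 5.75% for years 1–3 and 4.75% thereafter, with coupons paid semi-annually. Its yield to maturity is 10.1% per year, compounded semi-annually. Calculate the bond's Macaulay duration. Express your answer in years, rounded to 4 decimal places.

Periodic yield y = 0.0505. Discount each cash flow and weight by its period:
  t   CF        PV=CF/(1+0.0505)^t    t·PV
  1        57.50        54.7358        54.7358
  2        57.50        52.1046       104.2091
  3        57.50        49.5998       148.7993
  4        57.50        47.2154       188.8616
  5        57.50        44.9456       224.7282
  6        57.50        42.7850       256.7100
  7        47.50        33.6451       235.5154
  8     2,047.50     1,380.5605    11,044.4843
  Σ                  1,705.5918    12,258.0437
Price P = Σ PV = 1,705.5918.
Macaulay duration = Σ(t·PV) / P = 12,258.0437 / 1,705.5918 = 7.18697 half-year periods.
In years: 7.18697 / 2 = 3.59349 years.

3.5935 years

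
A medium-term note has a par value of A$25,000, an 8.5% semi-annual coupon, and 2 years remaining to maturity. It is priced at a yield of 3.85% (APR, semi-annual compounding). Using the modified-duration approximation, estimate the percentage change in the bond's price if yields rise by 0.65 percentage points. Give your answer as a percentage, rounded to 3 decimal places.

Periodic yield y = 0.01925. Modified duration first:
  t   CF        PV=CF/(1+0.01925)^t    t·PV
  1     1,062.50     1,042.4332     1,042.4332
  2     1,062.50     1,022.7453     2,045.4906
  3     1,062.50     1,003.4293     3,010.2879
  4    26,062.50    24,148.6686    96,594.6745
  Σ                 27,217.2764   102,692.8861
P = 27,217.2764; D_Mac = 3.77308 half-year periods = 1.88654 yrs; D_mod = 1.88654/(1+0.01925) = 1.85091 yrs.
ΔP/P ≈ -D_mod · Δy = -1.85091 × (+0.0065) = -0.012031 = -1.2031%.

-1.203%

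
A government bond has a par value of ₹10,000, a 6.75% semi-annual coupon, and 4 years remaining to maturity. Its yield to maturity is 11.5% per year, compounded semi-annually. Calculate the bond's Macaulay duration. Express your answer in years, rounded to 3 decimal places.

Periodic yield y = 0.0575. Discount each cash flow and weight by its period:
  t   CF        PV=CF/(1+0.0575)^t    t·PV
  1       337.50       319.1489       319.1489
  2       337.50       301.7957       603.5914
  3       337.50       285.3860       856.1580
  4       337.50       269.8685     1,079.4742
  5       337.50       255.1948     1,275.9742
  6       337.50       241.3190     1,447.9140
  7       337.50       228.1976     1,597.3835
  8    10,337.50     6,609.5595    52,876.4757
  Σ                  8,510.4701    60,056.1199
Price P = Σ PV = 8,510.4701.
Macaulay duration = Σ(t·PV) / P = 60,056.1199 / 8,510.4701 = 7.05673 half-year periods.
In years: 7.05673 / 2 = 3.52837 years.

3.528 years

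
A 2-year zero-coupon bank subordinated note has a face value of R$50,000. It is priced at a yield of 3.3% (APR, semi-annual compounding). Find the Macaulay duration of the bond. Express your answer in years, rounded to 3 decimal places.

A zero-coupon bond has a single cash flow at maturity, so its Macaulay duration equals its maturity: 2 years.
(Equivalently: 4 semi-annual periods ÷ 2 = 2 years.)

2.000 years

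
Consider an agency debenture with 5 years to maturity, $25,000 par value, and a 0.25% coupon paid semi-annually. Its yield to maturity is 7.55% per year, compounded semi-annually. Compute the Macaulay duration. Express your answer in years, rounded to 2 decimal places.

4.96 years

Periodic yield y = 0.03775. Discount each cash flow and weight by its period:
  t   CF        PV=CF/(1+0.03775)^t    t·PV
  1        31.25        30.1132        30.1132
  2        31.25        29.0178        58.0356
  3        31.25        27.9622        83.8867
  4        31.25        26.9451       107.7802
  5        31.25        25.9649       129.8244
  6        31.25        25.0204       150.1222
  7        31.25        24.1102       168.7714
  8        31.25        23.2331       185.8652
  9        31.25        22.3880       201.4920
  10   25,031.25    17,280.4528   172,804.5277
  Σ                 17,515.2077   173,920.4186
Price P = Σ PV = 17,515.2077.
Macaulay duration = Σ(t·PV) / P = 173,920.4186 / 17,515.2077 = 9.92968 half-year periods.
In years: 9.92968 / 2 = 4.96484 years.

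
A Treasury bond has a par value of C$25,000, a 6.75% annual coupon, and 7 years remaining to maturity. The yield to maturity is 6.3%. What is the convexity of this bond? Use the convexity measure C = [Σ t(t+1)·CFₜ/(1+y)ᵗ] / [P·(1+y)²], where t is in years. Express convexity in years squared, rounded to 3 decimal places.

38.558

With y = 0.063:
  t   CF        PV=CF/(1+0.063)^t    t·PV        t(t+1)·PV
  1     1,687.50     1,587.4882     1,587.4882       3,174.9765
  2     1,687.50     1,493.4038     2,986.8076       8,960.4228
  3     1,687.50     1,404.8954     4,214.6862      16,858.7447
  4     1,687.50     1,321.6325     5,286.5302      26,432.6508
  5     1,687.50     1,243.3044     6,216.5218      37,299.1310
  6     1,687.50     1,169.6184     7,017.7104      49,123.9731
  7    26,687.50    17,401.0334   121,807.2338     974,457.8706
  Σ                 25,621.3762   149,116.9783   1,116,307.7695
P = 25,621.3762.
Convexity = Σ t(t+1)·PV / [P·(1+y)²] = 1,116,307.7695 / (25,621.3762 × 1.129969) = 38.55804.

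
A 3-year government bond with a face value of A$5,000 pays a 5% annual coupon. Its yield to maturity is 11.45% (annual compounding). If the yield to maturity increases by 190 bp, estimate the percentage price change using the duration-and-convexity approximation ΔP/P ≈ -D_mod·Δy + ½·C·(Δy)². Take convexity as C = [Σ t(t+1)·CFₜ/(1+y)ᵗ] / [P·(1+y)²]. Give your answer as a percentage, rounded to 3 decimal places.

With y = 0.1145:
  t   CF        PV=CF/(1+0.1145)^t    t·PV        t(t+1)·PV
  1       250.00       224.3158       224.3158         448.6317
  2       250.00       201.2704       402.5408       1,207.6223
  3     5,250.00     3,792.4432    11,377.3296      45,509.3184
  Σ                  4,218.0294    12,004.1862      47,165.5723
P = 4,218.0294; D_Mac = 2.84592 yrs; D_mod = 2.55354 yrs; C = 9.00234.
Duration effect: -2.55354 × (+0.019) = -0.048517
Convexity effect: 0.5 × 9.00234 × (0.019)² = +0.0016249
ΔP/P ≈ -0.048517 + 0.0016249 = -0.046892 = -4.6892%.

-4.689%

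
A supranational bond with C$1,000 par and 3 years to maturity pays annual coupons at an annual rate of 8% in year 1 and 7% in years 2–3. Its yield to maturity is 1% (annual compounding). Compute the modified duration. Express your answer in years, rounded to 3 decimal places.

Periodic yield y = 0.01. First find Macaulay duration:
  t   CF        PV=CF/(1+0.01)^t    t·PV
  1        80.00        79.2079        79.2079
  2        70.00        68.6207       137.2414
  3     1,070.00     1,038.5315     3,115.5944
  Σ                  1,186.3601     3,332.0437
P = 1,186.3601; Macaulay duration = 3,332.0437 / 1,186.3601 = 2.80863 years.
Modified duration = D_Mac / (1 + y) = 2.80863 / 1.01 = 2.78082 years.

2.781 years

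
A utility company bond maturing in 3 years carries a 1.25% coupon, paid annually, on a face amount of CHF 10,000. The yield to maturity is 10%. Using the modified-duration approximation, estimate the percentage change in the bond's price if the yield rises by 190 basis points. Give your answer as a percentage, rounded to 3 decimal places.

-5.109%

Periodic yield y = 0.1. Modified duration first:
  t   CF        PV=CF/(1+0.1)^t    t·PV
  1       125.00       113.6364       113.6364
  2       125.00       103.3058       206.6116
  3    10,125.00     7,607.0624    22,821.1871
  Σ                  7,824.0045    23,141.4350
P = 7,824.0045; D_Mac = 2.95775 yrs; D_mod = 2.95775/(1+0.1) = 2.68886 yrs.
ΔP/P ≈ -D_mod · Δy = -2.68886 × (+0.019) = -0.051088 = -5.1088%.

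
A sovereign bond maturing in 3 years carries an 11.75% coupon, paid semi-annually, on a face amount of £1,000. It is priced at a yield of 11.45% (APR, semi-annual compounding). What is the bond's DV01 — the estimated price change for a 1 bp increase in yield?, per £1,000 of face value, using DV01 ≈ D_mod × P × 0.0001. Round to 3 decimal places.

Periodic yield y = 0.05725.
  t   CF        PV=CF/(1+0.05725)^t    t·PV
  1        58.75        55.5687        55.5687
  2        58.75        52.5597       105.1193
  3        58.75        49.7136       149.1407
  4        58.75        47.0216       188.0863
  5        58.75        44.4754       222.3768
  6     1,058.75       758.1013     4,548.6080
  Σ                  1,007.4401     5,268.8997
P = 1,007.4401; D_Mac = 5.22999 half-year periods = 2.61499 yrs; D_mod = 2.47339 yrs.
DV01 ≈ 2.47339 × 1,007.4401 × 0.0001 = 0.249179.

£0.249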